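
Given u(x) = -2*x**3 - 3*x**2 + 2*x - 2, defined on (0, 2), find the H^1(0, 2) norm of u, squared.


||u||_{H^1}^2 = 77344/105

The H^1 norm (squared) on an interval (0, L) is
  ||u||_{H^1}^2 = ∫_0^L u(x)^2 dx + ∫_0^L u'(x)^2 dx.
Compute u'(x) = -6*x**2 - 6*x + 2.
Then u(x)^2 = 4*x**6 + 12*x**5 + x**4 - 4*x**3 + 16*x**2 - 8*x + 4 and u'(x)^2 = 36*x**4 + 72*x**3 + 12*x**2 - 24*x + 4.
Integrate each monomial from 0 to 2 using ∫_0^2 c·x^n dx = c·2^(n+1)/(n+1):
  ∫_0^2 u(x)^2 dx = ∫_0^2 (4*x^6 + 12*x^5 + x^4 - 4*x^3 + 16*x^2 - 8*x + 4) dx. Term by term:
    ∫_0^2 4*x^6 dx = 512/7;  ∫_0^2 12*x^5 dx = 128;  ∫_0^2 x^4 dx = 32/5;
    ∫_0^2 -4*x^3 dx = -16;  ∫_0^2 16*x^2 dx = 128/3;  ∫_0^2 -8*x dx = -16;
    ∫_0^2 4 dx = 8.
  Sum: 512/7 + 128 + 32/5 − 16 + 128/3 − 16 + 8 = 23752/105.
  ∫_0^2 u'(x)^2 dx = ∫_0^2 (36*x^4 + 72*x^3 + 12*x^2 - 24*x + 4) dx. Term by term:
    ∫_0^2 36*x^4 dx = 1152/5;  ∫_0^2 72*x^3 dx = 288;  ∫_0^2 12*x^2 dx = 32;
    ∫_0^2 -24*x dx = -48;  ∫_0^2 4 dx = 8.
  Sum: 1152/5 + 288 + 32 − 48 + 8 = 2552/5.
Adding: ||u||_{H^1}^2 = 23752/105 + 2552/5 = 77344/105.


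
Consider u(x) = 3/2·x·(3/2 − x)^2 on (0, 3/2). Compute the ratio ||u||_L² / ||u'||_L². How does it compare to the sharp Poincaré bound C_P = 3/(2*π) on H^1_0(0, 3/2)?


||u||_L² / ||u'||_L² = 3*sqrt(14)/28 < C_P = 3/(2*π).

u(x) = 3/2·x·(3/2 − x)^2, so u'(x) = 9*x^2/2 - 9*x + 27/8.
u(x) = 3/2·x·(3/2 − x)^2 vanishes at x = 0 and x = 3/2, so u ∈ H^1_0(0, 3/2). Differentiate via the product rule and integrate the resulting polynomials term by term.
  ∫_0^3/2 u² dx = ∫_0^3/2 (9*x^6/4 - 27*x^5/2 + 243*x^4/8 - 243*x^3/8 + 729*x^2/64) dx. Term by term:
    ∫_0^3/2 9*x^6/4 dx = 19683/3584;  ∫_0^3/2 -27*x^5/2 dx = -6561/256;  ∫_0^3/2 243*x^4/8 dx = 59049/1280;
    ∫_0^3/2 -243*x^3/8 dx = -19683/512;  ∫_0^3/2 729*x^2/64 dx = 6561/512.
  Sum: 19683/3584 − 6561/256 + 59049/1280 − 19683/512 + 6561/512 = 6561/17920.
  ∫_0^3/2 (u')² dx = ∫_0^3/2 (81*x^4/4 - 81*x^3 + 891*x^2/8 - 243*x/4 + 729/64) dx. Term by term:
    ∫_0^3/2 81*x^4/4 dx = 19683/640;  ∫_0^3/2 -81*x^3 dx = -6561/64;  ∫_0^3/2 891*x^2/8 dx = 8019/64;
    ∫_0^3/2 -243*x/4 dx = -2187/32;  ∫_0^3/2 729/64 dx = 2187/128.
  Sum: 19683/640 − 6561/64 + 8019/64 − 2187/32 + 2187/128 = 729/320.
∫_0^3/2 u² dx = 6561/17920, so ||u||_L² = 81*sqrt(70)/1120.
∫_0^3/2 (u')² dx = 729/320, so ||u'||_L² = 27*sqrt(5)/40.
Ratio ||u||_L² / ||u'||_L² = 3*sqrt(14)/28.
Sharp Poincaré constant on H^1_0(0, 3/2) is C_P = L/π = 3/(2*π), achieved by sin(2*π/3·x).
A polynomial bump cannot attain the sharp Poincaré constant (only the first sine eigenfunction does), so the ratio is strictly less than C_P, consistent with ||u||_L² ≤ C_P ||u'||_L².


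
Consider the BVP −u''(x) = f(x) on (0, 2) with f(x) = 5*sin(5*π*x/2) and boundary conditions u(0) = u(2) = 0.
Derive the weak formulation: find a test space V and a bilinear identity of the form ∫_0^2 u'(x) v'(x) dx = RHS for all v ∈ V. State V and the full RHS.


V = H^1_0(0, 2) (so v(0) = v(2) = 0); weak form: ∫_0^2 u'v' dx = ∫_0^2 (5*sin(5*π*x/2)) v dx for all v ∈ V.

Multiply both sides by a test function v and integrate from 0 to 2:
  ∫_0^2 −u''(x) v(x) dx = ∫_0^2 f(x) v(x) dx.
Integrate the LHS by parts once:
  ∫_0^2 −u'' v dx = −[u'(x) v(x)]_0^2 + ∫_0^2 u'(x) v'(x) dx.
Thus ∫_0^2 u'(x) v'(x) dx = ∫_0^2 f(x) v(x) dx + [u'(x) v(x)]_0^2.
Choose V so that boundary terms are either known or forced to vanish.
u is Dirichlet: u(0) = u(2) = 0. Let V = H^1_0(0, 2); then v(0) = v(2) = 0, and [u' v]_0^2 = 0.
Weak formulation: find u (satisfying any essential BC) such that ∫_0^2 u'(x) v'(x) dx = ∫_0^2 f v dx for all v ∈ V.
Substituting f(x) = 5*sin(5*π*x/2), the right-hand side is ∫_0^2 (5*sin(5*π*x/2)) v dx.


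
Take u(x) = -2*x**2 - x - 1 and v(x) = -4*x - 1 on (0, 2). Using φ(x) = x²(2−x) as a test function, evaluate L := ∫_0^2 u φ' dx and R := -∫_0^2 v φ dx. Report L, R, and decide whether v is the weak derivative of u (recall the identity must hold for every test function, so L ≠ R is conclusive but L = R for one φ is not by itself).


LHS = 116/15, RHS = 116/15. Yes, v = u' weakly.

u(x) = -2*x**2 - x - 1, classical derivative u'(x) = -4*x - 1.
φ(x) = x²(2−x), so φ'(x) = x*(4 - 3*x).
Note φ(0) = φ(2) = 0, so the boundary term u·φ vanishes.
LHS = ∫_0^2 u(x) φ'(x) dx = ∫_0^2 (6*x^4 - 5*x^3 - x^2 - 4*x) dx. Term by term:
  ∫_0^2 6*x^4 dx = 192/5;  ∫_0^2 -5*x^3 dx = -20;  ∫_0^2 -x^2 dx = -8/3;
  ∫_0^2 -4*x dx = -8.
Sum: 192/5 − 20 − 8/3 − 8 = 116/15.
So LHS = 116/15.
∫_0^2 v(x) φ(x) dx = ∫_0^2 (4*x^4 - 7*x^3 - 2*x^2) dx. Term by term:
  ∫_0^2 4*x^4 dx = 128/5;  ∫_0^2 -7*x^3 dx = -28;  ∫_0^2 -2*x^2 dx = -16/3.
Sum: 128/5 − 28 − 16/3 = -116/15.
So RHS = -∫_0^2 v(x) φ(x) dx = 116/15.
LHS = RHS, so the identity holds for this test φ.
Moreover u is smooth here and v(x) = u'(x) = -4*x - 1 pointwise, so the identity holds for every test function. Hence v is the weak derivative of u.


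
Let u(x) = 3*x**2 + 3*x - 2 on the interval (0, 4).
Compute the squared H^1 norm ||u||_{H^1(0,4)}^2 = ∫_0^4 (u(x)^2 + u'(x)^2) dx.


||u||_{H^1}^2 = 19716/5

The H^1 norm (squared) on an interval (0, L) is
  ||u||_{H^1}^2 = ∫_0^L u(x)^2 dx + ∫_0^L u'(x)^2 dx.
Compute u'(x) = 6*x + 3.
Then u(x)^2 = 9*x**4 + 18*x**3 - 3*x**2 - 12*x + 4 and u'(x)^2 = 36*x**2 + 36*x + 9.
Integrate each monomial from 0 to 4 using ∫_0^4 c·x^n dx = c·4^(n+1)/(n+1):
  ∫_0^4 u(x)^2 dx = ∫_0^4 (9*x^4 + 18*x^3 - 3*x^2 - 12*x + 4) dx. Term by term:
    ∫_0^4 9*x^4 dx = 9216/5;  ∫_0^4 18*x^3 dx = 1152;  ∫_0^4 -3*x^2 dx = -64;
    ∫_0^4 -12*x dx = -96;  ∫_0^4 4 dx = 16.
  Sum: 9216/5 + 1152 − 64 − 96 + 16 = 14256/5.
  ∫_0^4 u'(x)^2 dx = ∫_0^4 (36*x^2 + 36*x + 9) dx. Term by term:
    ∫_0^4 36*x^2 dx = 768;  ∫_0^4 36*x dx = 288;  ∫_0^4 9 dx = 36.
  Sum: 768 + 288 + 36 = 1092.
Adding: ||u||_{H^1}^2 = 14256/5 + 1092 = 19716/5.


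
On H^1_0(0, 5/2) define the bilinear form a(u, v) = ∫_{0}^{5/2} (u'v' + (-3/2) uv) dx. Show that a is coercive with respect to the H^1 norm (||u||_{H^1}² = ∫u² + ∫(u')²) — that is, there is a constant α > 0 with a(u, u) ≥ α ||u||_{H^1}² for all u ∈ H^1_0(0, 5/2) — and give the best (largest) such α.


α = (-75 + 8*π^2)/(2*(25 + 4*π^2))

Coercivity of a(·,·) on H^1_0(0, 5/2) means a(u, u) ≥ α ||u||_{H^1}² for every u ∈ H^1_0.
The interval has length L = 5/2, and Poincaré/coercivity depend only on L. Here a(u, u) = ∫(u')² + (-3/2)·∫u².
Here c = -3/2 < 0 with |c| < (π/L)² = 4*π^2/25, so coercivity still holds. The condition a(u,u) ≥ α||u||_{H^1}² reads (1−α)∫(u')² ≥ (α−c)∫u². Any admissible α is ≤ 1 (rapidly oscillating u have ∫u²/∫(u')² → 0), and α = 1 would force 0 ≥ (1−c)∫u², impossible since c < 1; so 1−α > 0. By the sharp Poincaré inequality on H^1_0 of an interval of length L, ∫(u')² ≥ (π/L)²∫u² with equality for the first sine mode sin(π(x−x₀)/L) (x₀ the left endpoint), so the inequality holds for all u iff (1−α)(π/L)² ≥ α − c, i.e. α ≤ ((π/L)² + c)/((π/L)² + 1) = (1 + c(L/π)²)/(1 + (L/π)²). (Direct route, valid since c ≤ 0: Poincaré gives c∫u² ≥ c(L/π)²∫(u')², so a(u,u) ≥ (1 + c(L/π)²)∫(u')², while ||u||_{H^1}² ≤ (1 + (L/π)²)∫(u')²; dividing yields the same α.) With (π/L)² = 4*π^2/25 and c = -3/2, the largest admissible constant is α = ((π/L)² + c)/((π/L)² + 1).
Simplifying, α = (-75 + 8*π^2)/(2*(25 + 4*π^2)).


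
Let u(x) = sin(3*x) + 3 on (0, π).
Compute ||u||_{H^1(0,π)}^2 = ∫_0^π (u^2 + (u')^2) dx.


||u||_{H^1(0,π)}^2 = 4 + 14*π

u'(x) = 3*cos(3*x).
Expand u² and (u')² and integrate term by term on (0, π), using: for integers n ≥ 1, ∫_0^π sin²(nx) dx = ∫_0^π cos²(nx) dx = π/2; for n ≠ n', ∫_0^π sin(nx)sin(n'x) dx = ∫_0^π cos(nx)cos(n'x) dx = 0; and by product-to-sum, ∫_0^π sin(nx)cos(n'x) dx = ½∫_0^π [sin((n+n')x) + sin((n−n')x)] dx, which is 0 when n+n' is even and 2n/(n²−n'²) when n+n' is odd (it need not vanish on (0, π)). For the constant mode: ∫_0^π 1 dx = π, ∫_0^π cos(nx) dx = 0, ∫_0^π sin(nx) dx = (1−(−1)^n)/n.
  u² squared terms: (3)²·∫1 dx = 9·π = 9*π;  (1)²·∫sin(3x)² dx = 1·π/2 = π/2.
  u² cross terms: 2·(3)·(1)·∫1·sin(3x) dx = 6·(2/3) = 4.
  So ∫_0^π u² dx = 9*π + π/2 + 4 = 4 + 19*π/2.
  (u')² squared terms: (3)²·∫cos(3x)² dx = 9·π/2 = 9*π/2.
  So ∫_0^π (u')² dx = 9*π/2.
||u||_{H^1}^2 = (4 + 19*π/2) + (9*π/2) = 4 + 14*π.


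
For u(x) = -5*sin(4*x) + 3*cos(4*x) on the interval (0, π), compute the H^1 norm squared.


||u||_{H^1(0,π)}^2 = 289*π

u'(x) = -12*sin(4*x) - 20*cos(4*x).
Expand u² and (u')² and integrate term by term on (0, π), using: for integers n ≥ 1, ∫_0^π sin²(nx) dx = ∫_0^π cos²(nx) dx = π/2; for n ≠ n', ∫_0^π sin(nx)sin(n'x) dx = ∫_0^π cos(nx)cos(n'x) dx = 0; and by product-to-sum, ∫_0^π sin(nx)cos(n'x) dx = ½∫_0^π [sin((n+n')x) + sin((n−n')x)] dx, which is 0 when n+n' is even and 2n/(n²−n'²) when n+n' is odd (it need not vanish on (0, π)).
  u² squared terms: (-5)²·∫sin(4x)² dx = 25·π/2 = 25*π/2;  (3)²·∫cos(4x)² dx = 9·π/2 = 9*π/2.
  u² cross terms: 2·(-5)·(3)·∫sin(4x)·cos(4x) dx = -30·(0) = 0.
  So ∫_0^π u² dx = 25*π/2 + 9*π/2 + 0 = 17*π.
  (u')² squared terms: (-20)²·∫cos(4x)² dx = 400·π/2 = 200*π;  (-12)²·∫sin(4x)² dx = 144·π/2 = 72*π.
  (u')² cross terms: 2·(-20)·(-12)·∫cos(4x)·sin(4x) dx = 480·(0) = 0.
  So ∫_0^π (u')² dx = 200*π + 72*π + 0 = 272*π.
||u||_{H^1}^2 = (17*π) + (272*π) = 289*π.


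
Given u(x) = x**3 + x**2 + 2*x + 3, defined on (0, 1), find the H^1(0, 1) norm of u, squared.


||u||_{H^1}^2 = 2831/70

The H^1 norm (squared) on an interval (0, L) is
  ||u||_{H^1}^2 = ∫_0^L u(x)^2 dx + ∫_0^L u'(x)^2 dx.
Compute u'(x) = 3*x**2 + 2*x + 2.
Then u(x)^2 = x**6 + 2*x**5 + 5*x**4 + 10*x**3 + 10*x**2 + 12*x + 9 and u'(x)^2 = 9*x**4 + 12*x**3 + 16*x**2 + 8*x + 4.
Integrate each monomial from 0 to 1 using ∫_0^1 c·x^n dx = c·1^(n+1)/(n+1):
  ∫_0^1 u(x)^2 dx = ∫_0^1 (x^6 + 2*x^5 + 5*x^4 + 10*x^3 + 10*x^2 + 12*x + 9) dx. Term by term:
    ∫_0^1 x^6 dx = 1/7;  ∫_0^1 2*x^5 dx = 1/3;  ∫_0^1 5*x^4 dx = 1;
    ∫_0^1 10*x^3 dx = 5/2;  ∫_0^1 10*x^2 dx = 10/3;  ∫_0^1 12*x dx = 6;
    ∫_0^1 9 dx = 9.
  Sum: 1/7 + 1/3 + 1 + 5/2 + 10/3 + 6 + 9 = 937/42.
  ∫_0^1 u'(x)^2 dx = ∫_0^1 (9*x^4 + 12*x^3 + 16*x^2 + 8*x + 4) dx. Term by term:
    ∫_0^1 9*x^4 dx = 9/5;  ∫_0^1 12*x^3 dx = 3;  ∫_0^1 16*x^2 dx = 16/3;
    ∫_0^1 8*x dx = 4;  ∫_0^1 4 dx = 4.
  Sum: 9/5 + 3 + 16/3 + 4 + 4 = 272/15.
Adding: ||u||_{H^1}^2 = 937/42 + 272/15 = 2831/70.


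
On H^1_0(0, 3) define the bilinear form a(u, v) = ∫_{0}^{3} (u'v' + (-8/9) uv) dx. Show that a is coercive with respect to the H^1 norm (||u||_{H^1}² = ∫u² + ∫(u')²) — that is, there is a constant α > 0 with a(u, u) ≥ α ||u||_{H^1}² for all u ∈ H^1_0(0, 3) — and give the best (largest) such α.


α = (-8 + π^2)/(9 + π^2)

Coercivity of a(·,·) on H^1_0(0, 3) means a(u, u) ≥ α ||u||_{H^1}² for every u ∈ H^1_0.
The interval has length L = 3, and Poincaré/coercivity depend only on L. Here a(u, u) = ∫(u')² + (-8/9)·∫u².
Here c = -8/9 < 0 with |c| < (π/L)² = π^2/9, so coercivity still holds. The condition a(u,u) ≥ α||u||_{H^1}² reads (1−α)∫(u')² ≥ (α−c)∫u². Any admissible α is ≤ 1 (rapidly oscillating u have ∫u²/∫(u')² → 0), and α = 1 would force 0 ≥ (1−c)∫u², impossible since c < 1; so 1−α > 0. By the sharp Poincaré inequality on H^1_0 of an interval of length L, ∫(u')² ≥ (π/L)²∫u² with equality for the first sine mode sin(π(x−x₀)/L) (x₀ the left endpoint), so the inequality holds for all u iff (1−α)(π/L)² ≥ α − c, i.e. α ≤ ((π/L)² + c)/((π/L)² + 1) = (1 + c(L/π)²)/(1 + (L/π)²). (Direct route, valid since c ≤ 0: Poincaré gives c∫u² ≥ c(L/π)²∫(u')², so a(u,u) ≥ (1 + c(L/π)²)∫(u')², while ||u||_{H^1}² ≤ (1 + (L/π)²)∫(u')²; dividing yields the same α.) With (π/L)² = π^2/9 and c = -8/9, the largest admissible constant is α = ((π/L)² + c)/((π/L)² + 1).
Simplifying, α = (-8 + π^2)/(9 + π^2).


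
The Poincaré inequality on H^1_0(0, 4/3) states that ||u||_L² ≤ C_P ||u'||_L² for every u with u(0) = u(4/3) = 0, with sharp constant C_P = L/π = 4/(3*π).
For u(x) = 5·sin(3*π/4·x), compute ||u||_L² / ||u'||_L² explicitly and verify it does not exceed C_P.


||u||_L² / ||u'||_L² = 4/(3*π) = C_P.

u(x) = 5·sin(3*π/4·x), so u'(x) = 15*π*cos(3*π*x/4)/4.
Writing u(x) = A·sin(kπx/L) with A = 5 and k = 1, use ∫_0^L sin²(kπx/L) dx = L/2 and ∫_0^L cos²(kπx/L) dx = L/2.
u² = 25·sin²(3*π/4·x) and (u')² = 225*π^2/16·cos²(3*π/4·x), and each of sin², cos² integrates to L/2 = 2/3 over (0, 4/3).
∫_0^4/3 u² dx = 50/3, so ||u||_L² = 5*sqrt(6)/3.
∫_0^4/3 (u')² dx = 75*π^2/8, so ||u'||_L² = 5*sqrt(6)*π/4.
Ratio ||u||_L² / ||u'||_L² = 4/(3*π).
Sharp Poincaré constant on H^1_0(0, 4/3) is C_P = L/π = 4/(3*π), achieved by sin(3*π/4·x).
This is the k = 1 eigenfunction (up to amplitude), so the ratio equals the sharp Poincaré constant exactly.


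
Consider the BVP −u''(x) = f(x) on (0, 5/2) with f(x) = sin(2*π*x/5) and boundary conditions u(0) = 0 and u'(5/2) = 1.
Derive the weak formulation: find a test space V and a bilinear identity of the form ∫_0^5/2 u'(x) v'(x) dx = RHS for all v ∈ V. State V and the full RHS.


V = {v ∈ H^1(0, 5/2) : v(0) = 0} (test functions vanish at x = 0 where u is specified); weak form: ∫_0^5/2 u'v' dx = ∫_0^5/2 (sin(2*π*x/5)) v dx + v(5/2) for all v ∈ V.

Multiply both sides by a test function v and integrate from 0 to 5/2:
  ∫_0^5/2 −u''(x) v(x) dx = ∫_0^5/2 f(x) v(x) dx.
Integrate the LHS by parts once:
  ∫_0^5/2 −u'' v dx = −[u'(x) v(x)]_0^5/2 + ∫_0^5/2 u'(x) v'(x) dx.
Thus ∫_0^5/2 u'(x) v'(x) dx = ∫_0^5/2 f(x) v(x) dx + [u'(x) v(x)]_0^5/2.
Choose V so that boundary terms are either known or forced to vanish.
Mixed BC: u(0) = 0 (Dirichlet) and u'(5/2) = 1 (Neumann). Define V = {v ∈ H^1(0, 5/2) : v(0) = 0}. Then [u' v]_0^5/2 = u'(5/2)·v(5/2) − u'(0)·0 = v(5/2).
Weak formulation: find u (satisfying any essential BC) such that ∫_0^5/2 u'(x) v'(x) dx = ∫_0^5/2 f v dx + v(5/2) for all v ∈ V (Dirichlet at 0 absorbed into V; Neumann datum at x = 5/2 contributes the boundary term).
Substituting f(x) = sin(2*π*x/5), the right-hand side is ∫_0^5/2 (sin(2*π*x/5)) v dx + v(5/2).


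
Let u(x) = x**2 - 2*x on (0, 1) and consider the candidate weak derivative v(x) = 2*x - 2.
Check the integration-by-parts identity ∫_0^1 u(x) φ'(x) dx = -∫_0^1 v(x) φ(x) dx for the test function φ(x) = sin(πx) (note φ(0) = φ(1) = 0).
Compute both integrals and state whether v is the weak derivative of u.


LHS = 2/π, RHS = 2/π. Yes, v = u' weakly.

u(x) = x**2 - 2*x, classical derivative u'(x) = 2*x - 2.
φ(x) = sin(πx), so φ'(x) = π*cos(π*x).
Note φ(0) = φ(1) = 0, so the boundary term u·φ vanishes.
LHS = ∫_0^1 u(x) φ'(x) dx = ∫_0^1 (π*x^2*cos(π*x) - 2*π*x*cos(π*x)) dx. Term by term:
  ∫_0^1 π*x^2*cos(π*x) dx = -2/π;  ∫_0^1 -2*π*x*cos(π*x) dx = 4/π.
Sum: -2/π + 4/π = 2/π.
So LHS = 2/π.
∫_0^1 v(x) φ(x) dx = ∫_0^1 (2*x*sin(π*x) - 2*sin(π*x)) dx. Term by term:
  ∫_0^1 -2*sin(π*x) dx = -4/π;  ∫_0^1 2*x*sin(π*x) dx = 2/π.
Sum: -4/π + 2/π = -2/π.
So RHS = -∫_0^1 v(x) φ(x) dx = 2/π.
LHS = RHS, so the identity holds for this test φ.
Moreover u is smooth here and v(x) = u'(x) = 2*x - 2 pointwise, so the identity holds for every test function. Hence v is the weak derivative of u.


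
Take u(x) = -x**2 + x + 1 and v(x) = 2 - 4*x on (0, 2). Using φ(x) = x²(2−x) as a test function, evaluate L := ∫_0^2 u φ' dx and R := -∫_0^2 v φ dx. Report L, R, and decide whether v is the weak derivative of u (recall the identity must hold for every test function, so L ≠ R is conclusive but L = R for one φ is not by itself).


LHS = 28/15, RHS = 56/15. No, v is not the weak derivative of u.

u(x) = -x**2 + x + 1, classical derivative u'(x) = 1 - 2*x.
φ(x) = x²(2−x), so φ'(x) = x*(4 - 3*x).
Note φ(0) = φ(2) = 0, so the boundary term u·φ vanishes.
LHS = ∫_0^2 u(x) φ'(x) dx = ∫_0^2 (3*x^4 - 7*x^3 + x^2 + 4*x) dx. Term by term:
  ∫_0^2 3*x^4 dx = 96/5;  ∫_0^2 -7*x^3 dx = -28;  ∫_0^2 x^2 dx = 8/3;
  ∫_0^2 4*x dx = 8.
Sum: 96/5 − 28 + 8/3 + 8 = 28/15.
So LHS = 28/15.
∫_0^2 v(x) φ(x) dx = ∫_0^2 (4*x^4 - 10*x^3 + 4*x^2) dx. Term by term:
  ∫_0^2 4*x^4 dx = 128/5;  ∫_0^2 -10*x^3 dx = -40;  ∫_0^2 4*x^2 dx = 32/3.
Sum: 128/5 − 40 + 32/3 = -56/15.
So RHS = -∫_0^2 v(x) φ(x) dx = 56/15.
LHS − RHS = -28/15 ≠ 0, so the identity fails.
(For a valid weak derivative the identity must hold for EVERY test function, in particular this one. The failure shows v is NOT the weak derivative of u.)
Correct weak derivative would be u'(x) = 1 - 2*x.


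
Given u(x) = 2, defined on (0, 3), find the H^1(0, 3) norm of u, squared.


||u||_{H^1}^2 = 12

The H^1 norm (squared) on an interval (0, L) is
  ||u||_{H^1}^2 = ∫_0^L u(x)^2 dx + ∫_0^L u'(x)^2 dx.
Compute u'(x) = 0.
Then u(x)^2 = 4 and u'(x)^2 = 0.
Integrate each monomial from 0 to 3 using ∫_0^3 c·x^n dx = c·3^(n+1)/(n+1):
  ∫_0^3 u(x)^2 dx = ∫_0^3 (4) dx. Term by term:
    ∫_0^3 4 dx = 12.
  ∫_0^3 u'(x)^2 dx = ∫_0^3 (0) dx. Term by term:
    ∫_0^3 0 dx = 0.
Adding: ||u||_{H^1}^2 = 12 + 0 = 12.


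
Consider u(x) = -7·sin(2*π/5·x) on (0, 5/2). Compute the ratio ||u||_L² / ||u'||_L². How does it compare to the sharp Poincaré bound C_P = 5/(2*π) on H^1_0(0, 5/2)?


||u||_L² / ||u'||_L² = 5/(2*π) = C_P.

u(x) = -7·sin(2*π/5·x), so u'(x) = -14*π*cos(2*π*x/5)/5.
Writing u(x) = A·sin(kπx/L) with A = -7 and k = 1, use ∫_0^L sin²(kπx/L) dx = L/2 and ∫_0^L cos²(kπx/L) dx = L/2.
u² = 49·sin²(2*π/5·x) and (u')² = 196*π^2/25·cos²(2*π/5·x), and each of sin², cos² integrates to L/2 = 5/4 over (0, 5/2).
∫_0^5/2 u² dx = 245/4, so ||u||_L² = 7*sqrt(5)/2.
∫_0^5/2 (u')² dx = 49*π^2/5, so ||u'||_L² = 7*sqrt(5)*π/5.
Ratio ||u||_L² / ||u'||_L² = 5/(2*π).
Sharp Poincaré constant on H^1_0(0, 5/2) is C_P = L/π = 5/(2*π), achieved by sin(2*π/5·x).
This is the k = 1 eigenfunction (up to amplitude), so the ratio equals the sharp Poincaré constant exactly.


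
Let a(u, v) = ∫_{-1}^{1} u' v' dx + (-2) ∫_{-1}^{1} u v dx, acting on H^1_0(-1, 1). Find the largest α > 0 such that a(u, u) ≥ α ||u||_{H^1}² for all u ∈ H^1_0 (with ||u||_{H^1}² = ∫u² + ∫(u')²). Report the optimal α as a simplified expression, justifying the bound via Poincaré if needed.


α = (-8 + π^2)/(4 + π^2)

Coercivity of a(·,·) on H^1_0(-1, 1) means a(u, u) ≥ α ||u||_{H^1}² for every u ∈ H^1_0.
The interval has length L = 2, and Poincaré/coercivity depend only on L. Here a(u, u) = ∫(u')² + (-2)·∫u².
Here c = -2 < 0 with |c| < (π/L)² = π^2/4, so coercivity still holds. The condition a(u,u) ≥ α||u||_{H^1}² reads (1−α)∫(u')² ≥ (α−c)∫u². Any admissible α is ≤ 1 (rapidly oscillating u have ∫u²/∫(u')² → 0), and α = 1 would force 0 ≥ (1−c)∫u², impossible since c < 1; so 1−α > 0. By the sharp Poincaré inequality on H^1_0 of an interval of length L, ∫(u')² ≥ (π/L)²∫u² with equality for the first sine mode sin(π(x−x₀)/L) (x₀ the left endpoint), so the inequality holds for all u iff (1−α)(π/L)² ≥ α − c, i.e. α ≤ ((π/L)² + c)/((π/L)² + 1) = (1 + c(L/π)²)/(1 + (L/π)²). (Direct route, valid since c ≤ 0: Poincaré gives c∫u² ≥ c(L/π)²∫(u')², so a(u,u) ≥ (1 + c(L/π)²)∫(u')², while ||u||_{H^1}² ≤ (1 + (L/π)²)∫(u')²; dividing yields the same α.) With (π/L)² = π^2/4 and c = -2, the largest admissible constant is α = ((π/L)² + c)/((π/L)² + 1).
Simplifying, α = (-8 + π^2)/(4 + π^2).


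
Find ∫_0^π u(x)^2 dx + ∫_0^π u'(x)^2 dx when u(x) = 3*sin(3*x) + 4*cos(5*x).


||u||_{H^1(0,π)}^2 = 253*π

u'(x) = -20*sin(5*x) + 9*cos(3*x).
Expand u² and (u')² and integrate term by term on (0, π), using: for integers n ≥ 1, ∫_0^π sin²(nx) dx = ∫_0^π cos²(nx) dx = π/2; for n ≠ n', ∫_0^π sin(nx)sin(n'x) dx = ∫_0^π cos(nx)cos(n'x) dx = 0; and by product-to-sum, ∫_0^π sin(nx)cos(n'x) dx = ½∫_0^π [sin((n+n')x) + sin((n−n')x)] dx, which is 0 when n+n' is even and 2n/(n²−n'²) when n+n' is odd (it need not vanish on (0, π)).
  u² squared terms: (3)²·∫sin(3x)² dx = 9·π/2 = 9*π/2;  (4)²·∫cos(5x)² dx = 16·π/2 = 8*π.
  u² cross terms: 2·(3)·(4)·∫sin(3x)·cos(5x) dx = 24·(0) = 0.
  So ∫_0^π u² dx = 9*π/2 + 8*π + 0 = 25*π/2.
  (u')² squared terms: (-20)²·∫sin(5x)² dx = 400·π/2 = 200*π;  (9)²·∫cos(3x)² dx = 81·π/2 = 81*π/2.
  (u')² cross terms: 2·(-20)·(9)·∫sin(5x)·cos(3x) dx = -360·(0) = 0.
  So ∫_0^π (u')² dx = 200*π + 81*π/2 + 0 = 481*π/2.
||u||_{H^1}^2 = (25*π/2) + (481*π/2) = 253*π.


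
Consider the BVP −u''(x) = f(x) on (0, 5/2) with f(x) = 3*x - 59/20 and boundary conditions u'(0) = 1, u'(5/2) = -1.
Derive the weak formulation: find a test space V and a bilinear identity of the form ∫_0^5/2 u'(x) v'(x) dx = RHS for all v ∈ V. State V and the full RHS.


V = H^1(0, 5/2) (v unrestricted at boundary; u is determined up to an additive constant); weak form: ∫_0^5/2 u'v' dx = ∫_0^5/2 (3*x - 59/20) v dx − v(5/2) − v(0) for all v ∈ V.

Multiply both sides by a test function v and integrate from 0 to 5/2:
  ∫_0^5/2 −u''(x) v(x) dx = ∫_0^5/2 f(x) v(x) dx.
Integrate the LHS by parts once:
  ∫_0^5/2 −u'' v dx = −[u'(x) v(x)]_0^5/2 + ∫_0^5/2 u'(x) v'(x) dx.
Thus ∫_0^5/2 u'(x) v'(x) dx = ∫_0^5/2 f(x) v(x) dx + [u'(x) v(x)]_0^5/2.
Choose V so that boundary terms are either known or forced to vanish.
u has inhomogeneous Neumann u'(0) = 1, u'(5/2) = -1. [u' v]_0^5/2 = (-1)·v(5/2) − (1)·v(0) = − v(5/2) − v(0). Take V = H^1(0, 5/2); boundary term becomes part of RHS.
Weak formulation: find u (satisfying any essential BC) such that ∫_0^5/2 u'(x) v'(x) dx = ∫_0^5/2 f v dx − v(5/2) − v(0) for all v ∈ V (Neumann data are natural BCs: they enter the RHS as boundary terms).
Substituting f(x) = 3*x - 59/20, the right-hand side is ∫_0^5/2 (3*x - 59/20) v dx − v(5/2) − v(0).
Compatibility check (pure Neumann): taking v ≡ 1 ∈ V gives 0 = ∫_0^5/2 f dx + (-1) − (1), i.e. ∫_0^5/2 f dx must equal u'(0) − u'(5/2) = 2. Indeed ∫_0^5/2 (3*x - 59/20) dx = 2, so the data are compatible. The solution is then unique only up to an additive constant (fix it e.g. by requiring ∫_0^5/2 u dx = 0).


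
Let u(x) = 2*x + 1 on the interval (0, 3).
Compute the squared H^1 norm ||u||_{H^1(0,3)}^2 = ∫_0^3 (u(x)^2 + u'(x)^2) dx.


||u||_{H^1}^2 = 69

The H^1 norm (squared) on an interval (0, L) is
  ||u||_{H^1}^2 = ∫_0^L u(x)^2 dx + ∫_0^L u'(x)^2 dx.
Compute u'(x) = 2.
Then u(x)^2 = 4*x**2 + 4*x + 1 and u'(x)^2 = 4.
Integrate each monomial from 0 to 3 using ∫_0^3 c·x^n dx = c·3^(n+1)/(n+1):
  ∫_0^3 u(x)^2 dx = ∫_0^3 (4*x^2 + 4*x + 1) dx. Term by term:
    ∫_0^3 4*x^2 dx = 36;  ∫_0^3 4*x dx = 18;  ∫_0^3 1 dx = 3.
  Sum: 36 + 18 + 3 = 57.
  ∫_0^3 u'(x)^2 dx = ∫_0^3 (4) dx. Term by term:
    ∫_0^3 4 dx = 12.
Adding: ||u||_{H^1}^2 = 57 + 12 = 69.


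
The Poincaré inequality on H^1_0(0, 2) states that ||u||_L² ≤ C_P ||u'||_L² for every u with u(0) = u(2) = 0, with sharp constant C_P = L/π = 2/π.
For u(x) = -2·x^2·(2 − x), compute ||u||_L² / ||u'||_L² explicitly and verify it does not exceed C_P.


||u||_L² / ||u'||_L² = sqrt(14)/7 < C_P = 2/π.

u(x) = -2·x^2·(2 − x), so u'(x) = 2*x*(3*x - 4).
u(x) = -2·x^2·(2 − x) vanishes at x = 0 and x = 2, so u ∈ H^1_0(0, 2). Differentiate via the product rule and integrate the resulting polynomials term by term.
  ∫_0^2 u² dx = ∫_0^2 (4*x^6 - 16*x^5 + 16*x^4) dx. Term by term:
    ∫_0^2 4*x^6 dx = 512/7;  ∫_0^2 -16*x^5 dx = -512/3;  ∫_0^2 16*x^4 dx = 512/5.
  Sum: 512/7 − 512/3 + 512/5 = 512/105.
  ∫_0^2 (u')² dx = ∫_0^2 (36*x^4 - 96*x^3 + 64*x^2) dx. Term by term:
    ∫_0^2 36*x^4 dx = 1152/5;  ∫_0^2 -96*x^3 dx = -384;  ∫_0^2 64*x^2 dx = 512/3.
  Sum: 1152/5 − 384 + 512/3 = 256/15.
∫_0^2 u² dx = 512/105, so ||u||_L² = 16*sqrt(210)/105.
∫_0^2 (u')² dx = 256/15, so ||u'||_L² = 16*sqrt(15)/15.
Ratio ||u||_L² / ||u'||_L² = sqrt(14)/7.
Sharp Poincaré constant on H^1_0(0, 2) is C_P = L/π = 2/π, achieved by sin(π/2·x).
A polynomial bump cannot attain the sharp Poincaré constant (only the first sine eigenfunction does), so the ratio is strictly less than C_P, consistent with ||u||_L² ≤ C_P ||u'||_L².


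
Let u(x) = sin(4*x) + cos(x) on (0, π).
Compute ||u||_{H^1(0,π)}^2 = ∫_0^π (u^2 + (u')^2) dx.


||u||_{H^1(0,π)}^2 = 32/15 + 19*π/2

u'(x) = -sin(x) + 4*cos(4*x).
Expand u² and (u')² and integrate term by term on (0, π), using: for integers n ≥ 1, ∫_0^π sin²(nx) dx = ∫_0^π cos²(nx) dx = π/2; for n ≠ n', ∫_0^π sin(nx)sin(n'x) dx = ∫_0^π cos(nx)cos(n'x) dx = 0; and by product-to-sum, ∫_0^π sin(nx)cos(n'x) dx = ½∫_0^π [sin((n+n')x) + sin((n−n')x)] dx, which is 0 when n+n' is even and 2n/(n²−n'²) when n+n' is odd (it need not vanish on (0, π)).
  u² squared terms: (1)²·∫cos(x)² dx = 1·π/2 = π/2;  (1)²·∫sin(4x)² dx = 1·π/2 = π/2.
  u² cross terms: 2·(1)·(1)·∫cos(x)·sin(4x) dx = 2·(8/15) = 16/15.
  So ∫_0^π u² dx = π/2 + π/2 + 16/15 = 16/15 + π.
  (u')² squared terms: (-1)²·∫sin(x)² dx = 1·π/2 = π/2;  (4)²·∫cos(4x)² dx = 16·π/2 = 8*π.
  (u')² cross terms: 2·(-1)·(4)·∫sin(x)·cos(4x) dx = -8·(-2/15) = 16/15.
  So ∫_0^π (u')² dx = π/2 + 8*π + 16/15 = 16/15 + 17*π/2.
||u||_{H^1}^2 = (16/15 + π) + (16/15 + 17*π/2) = 32/15 + 19*π/2.


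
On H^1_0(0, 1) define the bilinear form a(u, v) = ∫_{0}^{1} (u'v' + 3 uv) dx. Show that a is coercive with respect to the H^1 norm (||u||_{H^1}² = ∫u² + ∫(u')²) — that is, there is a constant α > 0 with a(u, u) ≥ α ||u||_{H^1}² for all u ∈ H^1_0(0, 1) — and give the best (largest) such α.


α = 1

Coercivity of a(·,·) on H^1_0(0, 1) means a(u, u) ≥ α ||u||_{H^1}² for every u ∈ H^1_0.
The interval has length L = 1, and Poincaré/coercivity depend only on L. Here a(u, u) = ∫(u')² + (3)·∫u².
Here c = 3 ≥ 1, so a(u,u) = ∫(u')² + c∫u² ≥ ∫(u')² + ∫u² = ||u||_{H^1}², i.e. α = 1 works. No larger α is possible: a(u,u) ≥ α||u||_{H^1}² means (1−α)∫(u')² ≥ (α−c)∫u², and for the modes u_n = sin(nπ(x−x₀)/L) (x₀ the left endpoint) one has ∫u_n²/∫(u_n')² = (L/(nπ))² → 0, so a(u_n,u_n)/||u_n||_{H^1}² → 1. Hence the optimal constant is α = 1.
Therefore α = 1.


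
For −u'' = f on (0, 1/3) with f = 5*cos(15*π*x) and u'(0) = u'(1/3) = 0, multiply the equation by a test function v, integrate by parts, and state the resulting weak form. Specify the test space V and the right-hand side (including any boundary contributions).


V = H^1(0, 1/3) (no boundary constraint on v; u is determined up to an additive constant); weak form: ∫_0^1/3 u'v' dx = ∫_0^1/3 (5*cos(15*π*x)) v dx for all v ∈ V.

Multiply both sides by a test function v and integrate from 0 to 1/3:
  ∫_0^1/3 −u''(x) v(x) dx = ∫_0^1/3 f(x) v(x) dx.
Integrate the LHS by parts once:
  ∫_0^1/3 −u'' v dx = −[u'(x) v(x)]_0^1/3 + ∫_0^1/3 u'(x) v'(x) dx.
Thus ∫_0^1/3 u'(x) v'(x) dx = ∫_0^1/3 f(x) v(x) dx + [u'(x) v(x)]_0^1/3.
Choose V so that boundary terms are either known or forced to vanish.
u has homogeneous Neumann: u'(0) = u'(1/3) = 0. So [u' v]_0^1/3 = 0·v(1/3) − 0·v(0) = 0 for any v; take V = H^1(0, 1/3).
Weak formulation: find u (satisfying any essential BC) such that ∫_0^1/3 u'(x) v'(x) dx = ∫_0^1/3 f v dx for all v ∈ V (homogeneous Neumann, so boundary terms vanish).
Substituting f(x) = 5*cos(15*π*x), the right-hand side is ∫_0^1/3 (5*cos(15*π*x)) v dx.
Compatibility check (pure Neumann): taking v ≡ 1 ∈ V gives 0 = ∫_0^1/3 f dx + (0) − (0), i.e. ∫_0^1/3 f dx must equal u'(0) − u'(1/3) = 0. Indeed ∫_0^1/3 (5*cos(15*π*x)) dx = 0, so the data are compatible. The solution is then unique only up to an additive constant (fix it e.g. by requiring ∫_0^1/3 u dx = 0).


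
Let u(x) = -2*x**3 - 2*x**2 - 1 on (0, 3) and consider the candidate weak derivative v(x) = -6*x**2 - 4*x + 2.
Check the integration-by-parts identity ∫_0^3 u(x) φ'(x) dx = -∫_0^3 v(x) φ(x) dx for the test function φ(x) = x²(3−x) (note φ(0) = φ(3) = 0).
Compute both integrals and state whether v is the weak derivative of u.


LHS = 972/5, RHS = 1809/10. No, v is not the weak derivative of u.

u(x) = -2*x**3 - 2*x**2 - 1, classical derivative u'(x) = -6*x**2 - 4*x.
φ(x) = x²(3−x), so φ'(x) = 3*x*(2 - x).
Note φ(0) = φ(3) = 0, so the boundary term u·φ vanishes.
LHS = ∫_0^3 u(x) φ'(x) dx = ∫_0^3 (6*x^5 - 6*x^4 - 12*x^3 + 3*x^2 - 6*x) dx. Term by term:
  ∫_0^3 6*x^5 dx = 729;  ∫_0^3 -6*x^4 dx = -1458/5;  ∫_0^3 -12*x^3 dx = -243;
  ∫_0^3 3*x^2 dx = 27;  ∫_0^3 -6*x dx = -27.
Sum: 729 − 1458/5 − 243 + 27 − 27 = 972/5.
So LHS = 972/5.
∫_0^3 v(x) φ(x) dx = ∫_0^3 (6*x^5 - 14*x^4 - 14*x^3 + 6*x^2) dx. Term by term:
  ∫_0^3 6*x^5 dx = 729;  ∫_0^3 -14*x^4 dx = -3402/5;  ∫_0^3 -14*x^3 dx = -567/2;
  ∫_0^3 6*x^2 dx = 54.
Sum: 729 − 3402/5 − 567/2 + 54 = -1809/10.
So RHS = -∫_0^3 v(x) φ(x) dx = 1809/10.
LHS − RHS = 27/2 ≠ 0, so the identity fails.
(For a valid weak derivative the identity must hold for EVERY test function, in particular this one. The failure shows v is NOT the weak derivative of u.)
Correct weak derivative would be u'(x) = -6*x**2 - 4*x.


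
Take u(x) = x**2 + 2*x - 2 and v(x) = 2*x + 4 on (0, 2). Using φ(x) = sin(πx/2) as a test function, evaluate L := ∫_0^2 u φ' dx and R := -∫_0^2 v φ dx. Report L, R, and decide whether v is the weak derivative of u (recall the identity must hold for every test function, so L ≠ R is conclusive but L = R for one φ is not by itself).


LHS = -16/π, RHS = -24/π. No, v is not the weak derivative of u.

u(x) = x**2 + 2*x - 2, classical derivative u'(x) = 2*x + 2.
φ(x) = sin(πx/2), so φ'(x) = π*cos(π*x/2)/2.
Note φ(0) = φ(2) = 0, so the boundary term u·φ vanishes.
LHS = ∫_0^2 u(x) φ'(x) dx = ∫_0^2 (π*x^2*cos(π*x/2)/2 + π*x*cos(π*x/2) - π*cos(π*x/2)) dx. Term by term:
  ∫_0^2 -π*cos(π*x/2) dx = 0;  ∫_0^2 π*x*cos(π*x/2) dx = -8/π;  ∫_0^2 π*x^2*cos(π*x/2)/2 dx = -8/π.
Sum: 0 − 8/π − 8/π = -16/π.
So LHS = -16/π.
∫_0^2 v(x) φ(x) dx = ∫_0^2 (2*x*sin(π*x/2) + 4*sin(π*x/2)) dx. Term by term:
  ∫_0^2 4*sin(π*x/2) dx = 16/π;  ∫_0^2 2*x*sin(π*x/2) dx = 8/π.
Sum: 16/π + 8/π = 24/π.
So RHS = -∫_0^2 v(x) φ(x) dx = -24/π.
LHS − RHS = 8/π ≠ 0, so the identity fails.
(For a valid weak derivative the identity must hold for EVERY test function, in particular this one. The failure shows v is NOT the weak derivative of u.)
Correct weak derivative would be u'(x) = 2*x + 2.


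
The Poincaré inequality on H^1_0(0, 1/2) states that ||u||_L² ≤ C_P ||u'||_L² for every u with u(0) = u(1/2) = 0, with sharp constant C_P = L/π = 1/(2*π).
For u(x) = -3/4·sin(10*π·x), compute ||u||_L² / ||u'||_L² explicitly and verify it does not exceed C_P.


||u||_L² / ||u'||_L² = 1/(10*π) < C_P = 1/(2*π).

u(x) = -3/4·sin(10*π·x), so u'(x) = -15*π*cos(10*π*x)/2.
Writing u(x) = A·sin(kπx/L) with A = -3/4 and k = 5, use ∫_0^L sin²(kπx/L) dx = L/2 and ∫_0^L cos²(kπx/L) dx = L/2.
u² = 9/16·sin²(10*π·x) and (u')² = 225*π^2/4·cos²(10*π·x), and each of sin², cos² integrates to L/2 = 1/4 over (0, 1/2).
∫_0^1/2 u² dx = 9/64, so ||u||_L² = 3/8.
∫_0^1/2 (u')² dx = 225*π^2/16, so ||u'||_L² = 15*π/4.
Ratio ||u||_L² / ||u'||_L² = 1/(10*π).
Sharp Poincaré constant on H^1_0(0, 1/2) is C_P = L/π = 1/(2*π), achieved by sin(2*π·x).
This is the k = 5 harmonic; the ratio L/(kπ) is strictly less than C_P = L/π, consistent with the sharp inequality ||u||_L² ≤ C_P ||u'||_L².


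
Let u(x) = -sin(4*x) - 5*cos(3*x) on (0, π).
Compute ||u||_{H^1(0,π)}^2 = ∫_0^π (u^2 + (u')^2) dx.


||u||_{H^1(0,π)}^2 = 800/7 + 267*π/2

u'(x) = 15*sin(3*x) - 4*cos(4*x).
Expand u² and (u')² and integrate term by term on (0, π), using: for integers n ≥ 1, ∫_0^π sin²(nx) dx = ∫_0^π cos²(nx) dx = π/2; for n ≠ n', ∫_0^π sin(nx)sin(n'x) dx = ∫_0^π cos(nx)cos(n'x) dx = 0; and by product-to-sum, ∫_0^π sin(nx)cos(n'x) dx = ½∫_0^π [sin((n+n')x) + sin((n−n')x)] dx, which is 0 when n+n' is even and 2n/(n²−n'²) when n+n' is odd (it need not vanish on (0, π)).
  u² squared terms: (-1)²·∫sin(4x)² dx = 1·π/2 = π/2;  (-5)²·∫cos(3x)² dx = 25·π/2 = 25*π/2.
  u² cross terms: 2·(-1)·(-5)·∫sin(4x)·cos(3x) dx = 10·(8/7) = 80/7.
  So ∫_0^π u² dx = π/2 + 25*π/2 + 80/7 = 80/7 + 13*π.
  (u')² squared terms: (-4)²·∫cos(4x)² dx = 16·π/2 = 8*π;  (15)²·∫sin(3x)² dx = 225·π/2 = 225*π/2.
  (u')² cross terms: 2·(-4)·(15)·∫cos(4x)·sin(3x) dx = -120·(-6/7) = 720/7.
  So ∫_0^π (u')² dx = 8*π + 225*π/2 + 720/7 = 720/7 + 241*π/2.
||u||_{H^1}^2 = (80/7 + 13*π) + (720/7 + 241*π/2) = 800/7 + 267*π/2.


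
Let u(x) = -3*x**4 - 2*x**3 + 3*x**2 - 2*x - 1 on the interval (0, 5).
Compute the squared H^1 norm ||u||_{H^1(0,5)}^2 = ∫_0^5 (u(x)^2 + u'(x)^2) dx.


||u||_{H^1}^2 = 180978925/42

The H^1 norm (squared) on an interval (0, L) is
  ||u||_{H^1}^2 = ∫_0^L u(x)^2 dx + ∫_0^L u'(x)^2 dx.
Compute u'(x) = -12*x**3 - 6*x**2 + 6*x - 2.
Then u(x)^2 = 9*x**8 + 12*x**7 - 14*x**6 + 23*x**4 - 8*x**3 - 2*x**2 + 4*x + 1 and u'(x)^2 = 144*x**6 + 144*x**5 - 108*x**4 - 24*x**3 + 60*x**2 - 24*x + 4.
Integrate each monomial from 0 to 5 using ∫_0^5 c·x^n dx = c·5^(n+1)/(n+1):
  ∫_0^5 u(x)^2 dx = ∫_0^5 (9*x^8 + 12*x^7 - 14*x^6 + 23*x^4 - 8*x^3 - 2*x^2 + 4*x + 1) dx. Term by term:
    ∫_0^5 9*x^8 dx = 1953125;  ∫_0^5 12*x^7 dx = 1171875/2;  ∫_0^5 -14*x^6 dx = -156250;
    ∫_0^5 23*x^4 dx = 14375;  ∫_0^5 -8*x^3 dx = -1250;  ∫_0^5 -2*x^2 dx = -250/3;
    ∫_0^5 4*x dx = 50;  ∫_0^5 1 dx = 5.
  Sum: 1953125 + 1171875/2 − 156250 + 14375 − 1250 − 250/3 + 50 + 5 = 14375455/6.
  ∫_0^5 u'(x)^2 dx = ∫_0^5 (144*x^6 + 144*x^5 - 108*x^4 - 24*x^3 + 60*x^2 - 24*x + 4) dx. Term by term:
    ∫_0^5 144*x^6 dx = 11250000/7;  ∫_0^5 144*x^5 dx = 375000;  ∫_0^5 -108*x^4 dx = -67500;
    ∫_0^5 -24*x^3 dx = -3750;  ∫_0^5 60*x^2 dx = 2500;  ∫_0^5 -24*x dx = -300;
    ∫_0^5 4 dx = 20.
  Sum: 11250000/7 + 375000 − 67500 − 3750 + 2500 − 300 + 20 = 13391790/7.
Adding: ||u||_{H^1}^2 = 14375455/6 + 13391790/7 = 180978925/42.


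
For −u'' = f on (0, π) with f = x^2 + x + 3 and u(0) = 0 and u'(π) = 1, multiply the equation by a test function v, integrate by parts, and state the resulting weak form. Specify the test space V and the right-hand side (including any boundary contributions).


V = {v ∈ H^1(0, π) : v(0) = 0} (test functions vanish at x = 0 where u is specified); weak form: ∫_0^π u'v' dx = ∫_0^π (x^2 + x + 3) v dx + v(π) for all v ∈ V.

Multiply both sides by a test function v and integrate from 0 to π:
  ∫_0^π −u''(x) v(x) dx = ∫_0^π f(x) v(x) dx.
Integrate the LHS by parts once:
  ∫_0^π −u'' v dx = −[u'(x) v(x)]_0^π + ∫_0^π u'(x) v'(x) dx.
Thus ∫_0^π u'(x) v'(x) dx = ∫_0^π f(x) v(x) dx + [u'(x) v(x)]_0^π.
Choose V so that boundary terms are either known or forced to vanish.
Mixed BC: u(0) = 0 (Dirichlet) and u'(π) = 1 (Neumann). Define V = {v ∈ H^1(0, π) : v(0) = 0}. Then [u' v]_0^π = u'(π)·v(π) − u'(0)·0 = v(π).
Weak formulation: find u (satisfying any essential BC) such that ∫_0^π u'(x) v'(x) dx = ∫_0^π f v dx + v(π) for all v ∈ V (Dirichlet at 0 absorbed into V; Neumann datum at x = π contributes the boundary term).
Substituting f(x) = x^2 + x + 3, the right-hand side is ∫_0^π (x^2 + x + 3) v dx + v(π).


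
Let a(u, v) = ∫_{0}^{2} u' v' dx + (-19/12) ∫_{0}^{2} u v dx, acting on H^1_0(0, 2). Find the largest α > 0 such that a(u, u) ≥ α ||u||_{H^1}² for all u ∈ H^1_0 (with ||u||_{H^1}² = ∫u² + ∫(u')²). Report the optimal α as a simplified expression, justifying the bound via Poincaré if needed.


α = (-19/3 + π^2)/(4 + π^2)

Coercivity of a(·,·) on H^1_0(0, 2) means a(u, u) ≥ α ||u||_{H^1}² for every u ∈ H^1_0.
The interval has length L = 2, and Poincaré/coercivity depend only on L. Here a(u, u) = ∫(u')² + (-19/12)·∫u².
Here c = -19/12 < 0 with |c| < (π/L)² = π^2/4, so coercivity still holds. The condition a(u,u) ≥ α||u||_{H^1}² reads (1−α)∫(u')² ≥ (α−c)∫u². Any admissible α is ≤ 1 (rapidly oscillating u have ∫u²/∫(u')² → 0), and α = 1 would force 0 ≥ (1−c)∫u², impossible since c < 1; so 1−α > 0. By the sharp Poincaré inequality on H^1_0 of an interval of length L, ∫(u')² ≥ (π/L)²∫u² with equality for the first sine mode sin(π(x−x₀)/L) (x₀ the left endpoint), so the inequality holds for all u iff (1−α)(π/L)² ≥ α − c, i.e. α ≤ ((π/L)² + c)/((π/L)² + 1) = (1 + c(L/π)²)/(1 + (L/π)²). (Direct route, valid since c ≤ 0: Poincaré gives c∫u² ≥ c(L/π)²∫(u')², so a(u,u) ≥ (1 + c(L/π)²)∫(u')², while ||u||_{H^1}² ≤ (1 + (L/π)²)∫(u')²; dividing yields the same α.) With (π/L)² = π^2/4 and c = -19/12, the largest admissible constant is α = ((π/L)² + c)/((π/L)² + 1).
Simplifying, α = (-19/3 + π^2)/(4 + π^2).


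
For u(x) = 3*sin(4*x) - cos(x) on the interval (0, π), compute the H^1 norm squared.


||u||_{H^1(0,π)}^2 = -32/5 + 155*π/2

u'(x) = sin(x) + 12*cos(4*x).
Expand u² and (u')² and integrate term by term on (0, π), using: for integers n ≥ 1, ∫_0^π sin²(nx) dx = ∫_0^π cos²(nx) dx = π/2; for n ≠ n', ∫_0^π sin(nx)sin(n'x) dx = ∫_0^π cos(nx)cos(n'x) dx = 0; and by product-to-sum, ∫_0^π sin(nx)cos(n'x) dx = ½∫_0^π [sin((n+n')x) + sin((n−n')x)] dx, which is 0 when n+n' is even and 2n/(n²−n'²) when n+n' is odd (it need not vanish on (0, π)).
  u² squared terms: (-1)²·∫cos(x)² dx = 1·π/2 = π/2;  (3)²·∫sin(4x)² dx = 9·π/2 = 9*π/2.
  u² cross terms: 2·(-1)·(3)·∫cos(x)·sin(4x) dx = -6·(8/15) = -16/5.
  So ∫_0^π u² dx = π/2 + 9*π/2 − 16/5 = -16/5 + 5*π.
  (u')² squared terms: (12)²·∫cos(4x)² dx = 144·π/2 = 72*π;  (1)²·∫sin(x)² dx = 1·π/2 = π/2.
  (u')² cross terms: 2·(12)·(1)·∫cos(4x)·sin(x) dx = 24·(-2/15) = -16/5.
  So ∫_0^π (u')² dx = 72*π + π/2 − 16/5 = -16/5 + 145*π/2.
||u||_{H^1}^2 = (-16/5 + 5*π) + (-16/5 + 145*π/2) = -32/5 + 155*π/2.


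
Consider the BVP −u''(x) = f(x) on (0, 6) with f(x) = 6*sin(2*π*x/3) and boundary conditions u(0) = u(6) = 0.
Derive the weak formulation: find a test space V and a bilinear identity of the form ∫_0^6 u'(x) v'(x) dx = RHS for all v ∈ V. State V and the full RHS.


V = H^1_0(0, 6) (so v(0) = v(6) = 0); weak form: ∫_0^6 u'v' dx = ∫_0^6 (6*sin(2*π*x/3)) v dx for all v ∈ V.

Multiply both sides by a test function v and integrate from 0 to 6:
  ∫_0^6 −u''(x) v(x) dx = ∫_0^6 f(x) v(x) dx.
Integrate the LHS by parts once:
  ∫_0^6 −u'' v dx = −[u'(x) v(x)]_0^6 + ∫_0^6 u'(x) v'(x) dx.
Thus ∫_0^6 u'(x) v'(x) dx = ∫_0^6 f(x) v(x) dx + [u'(x) v(x)]_0^6.
Choose V so that boundary terms are either known or forced to vanish.
u is Dirichlet: u(0) = u(6) = 0. Let V = H^1_0(0, 6); then v(0) = v(6) = 0, and [u' v]_0^6 = 0.
Weak formulation: find u (satisfying any essential BC) such that ∫_0^6 u'(x) v'(x) dx = ∫_0^6 f v dx for all v ∈ V.
Substituting f(x) = 6*sin(2*π*x/3), the right-hand side is ∫_0^6 (6*sin(2*π*x/3)) v dx.


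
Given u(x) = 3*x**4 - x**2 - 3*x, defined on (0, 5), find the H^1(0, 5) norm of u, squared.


||u||_{H^1}^2 = 143114065/42

The H^1 norm (squared) on an interval (0, L) is
  ||u||_{H^1}^2 = ∫_0^L u(x)^2 dx + ∫_0^L u'(x)^2 dx.
Compute u'(x) = 12*x**3 - 2*x - 3.
Then u(x)^2 = 9*x**8 - 6*x**6 - 18*x**5 + x**4 + 6*x**3 + 9*x**2 and u'(x)^2 = 144*x**6 - 48*x**4 - 72*x**3 + 4*x**2 + 12*x + 9.
Integrate each monomial from 0 to 5 using ∫_0^5 c·x^n dx = c·5^(n+1)/(n+1):
  ∫_0^5 u(x)^2 dx = ∫_0^5 (9*x^8 - 6*x^6 - 18*x^5 + x^4 + 6*x^3 + 9*x^2) dx. Term by term:
    ∫_0^5 9*x^8 dx = 1953125;  ∫_0^5 -6*x^6 dx = -468750/7;  ∫_0^5 -18*x^5 dx = -46875;
    ∫_0^5 x^4 dx = 625;  ∫_0^5 6*x^3 dx = 1875/2;  ∫_0^5 9*x^2 dx = 375.
  Sum: 1953125 − 468750/7 − 46875 + 625 + 1875/2 + 375 = 25777125/14.
  ∫_0^5 u'(x)^2 dx = ∫_0^5 (144*x^6 - 48*x^4 - 72*x^3 + 4*x^2 + 12*x + 9) dx. Term by term:
    ∫_0^5 144*x^6 dx = 11250000/7;  ∫_0^5 -48*x^4 dx = -30000;  ∫_0^5 -72*x^3 dx = -11250;
    ∫_0^5 4*x^2 dx = 500/3;  ∫_0^5 12*x dx = 150;  ∫_0^5 9 dx = 45.
  Sum: 11250000/7 − 30000 − 11250 + 500/3 + 150 + 45 = 32891345/21.
Adding: ||u||_{H^1}^2 = 25777125/14 + 32891345/21 = 143114065/42.
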